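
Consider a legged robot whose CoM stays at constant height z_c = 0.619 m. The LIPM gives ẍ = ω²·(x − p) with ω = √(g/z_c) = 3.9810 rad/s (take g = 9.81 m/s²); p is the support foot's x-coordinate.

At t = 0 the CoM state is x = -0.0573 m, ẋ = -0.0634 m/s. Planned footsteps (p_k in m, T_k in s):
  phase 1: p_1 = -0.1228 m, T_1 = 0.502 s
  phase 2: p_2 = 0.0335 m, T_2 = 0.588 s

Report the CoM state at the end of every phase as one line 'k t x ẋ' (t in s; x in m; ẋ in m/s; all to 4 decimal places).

1 0.5020 0.0656 0.7060
2 1.0900 1.1146 4.3593

phase 1: p=-0.1228, T=0.502, ωT=1.998462, cosh=3.756622, sinh=3.621078; start (x,ẋ)=(-0.057300, -0.063400) → end (x,ẋ)=(0.065591, 0.706046)
phase 2: p=0.0335, T=0.588, ωT=2.340828, cosh=5.243042, sinh=5.146794; start (x,ẋ)=(0.065591, 0.706046) → end (x,ẋ)=(1.114558, 4.359350)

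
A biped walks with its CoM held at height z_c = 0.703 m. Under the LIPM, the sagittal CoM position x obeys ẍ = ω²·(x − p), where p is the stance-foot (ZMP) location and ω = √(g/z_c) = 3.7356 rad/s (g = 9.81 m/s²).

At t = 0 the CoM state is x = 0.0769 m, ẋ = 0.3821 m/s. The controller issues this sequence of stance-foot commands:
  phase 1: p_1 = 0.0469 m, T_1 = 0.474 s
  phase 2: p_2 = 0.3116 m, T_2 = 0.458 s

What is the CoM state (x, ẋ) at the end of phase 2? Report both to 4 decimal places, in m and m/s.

phase 1: p=0.0469, T=0.474, ωT=1.770674, cosh=3.022516, sinh=2.852298; start (x,ẋ)=(0.076900, 0.382100) → end (x,ẋ)=(0.429326, 1.474555)
phase 2: p=0.3116, T=0.458, ωT=1.710905, cosh=2.857334, sinh=2.676632; start (x,ẋ)=(0.429326, 1.474555) → end (x,ẋ)=(1.704530, 5.390417)

x = 1.7045, ẋ = 5.3904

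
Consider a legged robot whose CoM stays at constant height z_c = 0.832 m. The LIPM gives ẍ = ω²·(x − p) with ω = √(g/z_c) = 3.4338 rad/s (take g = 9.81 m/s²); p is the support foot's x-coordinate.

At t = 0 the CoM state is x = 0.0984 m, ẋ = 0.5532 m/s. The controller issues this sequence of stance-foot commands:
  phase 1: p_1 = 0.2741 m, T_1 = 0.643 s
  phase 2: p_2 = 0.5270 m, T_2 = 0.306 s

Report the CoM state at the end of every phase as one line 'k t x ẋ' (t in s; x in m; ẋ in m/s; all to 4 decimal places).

1 0.6430 0.1892 -0.1644
2 0.9490 -0.0752 -1.7196

phase 1: p=0.2741, T=0.643, ωT=2.207933, cosh=4.603412, sinh=4.493485; start (x,ẋ)=(0.098400, 0.553200) → end (x,ẋ)=(0.189200, -0.164395)
phase 2: p=0.5270, T=0.306, ωT=1.050743, cosh=1.604726, sinh=1.255048; start (x,ẋ)=(0.189200, -0.164395) → end (x,ẋ)=(-0.075162, -1.719587)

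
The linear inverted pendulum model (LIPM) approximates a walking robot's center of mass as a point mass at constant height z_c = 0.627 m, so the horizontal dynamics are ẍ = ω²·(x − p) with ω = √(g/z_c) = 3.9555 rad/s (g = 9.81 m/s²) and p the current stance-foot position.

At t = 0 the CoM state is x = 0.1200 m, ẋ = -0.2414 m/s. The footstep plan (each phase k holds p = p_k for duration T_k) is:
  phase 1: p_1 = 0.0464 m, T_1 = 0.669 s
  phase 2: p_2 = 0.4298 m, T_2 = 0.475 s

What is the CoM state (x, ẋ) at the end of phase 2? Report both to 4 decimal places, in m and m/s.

phase 1: p=0.0464, T=0.669, ωT=2.646230, cosh=7.085845, sinh=7.014927; start (x,ẋ)=(0.120000, -0.241400) → end (x,ẋ)=(0.139805, 0.331696)
phase 2: p=0.4298, T=0.475, ωT=1.878862, cosh=3.349409, sinh=3.196645; start (x,ẋ)=(0.139805, 0.331696) → end (x,ẋ)=(-0.273452, -2.555812)

x = -0.2735, ẋ = -2.5558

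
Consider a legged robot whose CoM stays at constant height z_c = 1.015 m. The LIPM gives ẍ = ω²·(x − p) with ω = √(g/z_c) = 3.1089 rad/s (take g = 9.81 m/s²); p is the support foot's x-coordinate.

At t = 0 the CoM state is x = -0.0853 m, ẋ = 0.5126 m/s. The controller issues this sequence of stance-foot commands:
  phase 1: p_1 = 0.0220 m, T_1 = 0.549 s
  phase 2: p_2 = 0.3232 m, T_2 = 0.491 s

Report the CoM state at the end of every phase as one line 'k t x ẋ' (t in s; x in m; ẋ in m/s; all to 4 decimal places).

phase 1: p=0.0220, T=0.549, ωT=1.706786, cosh=2.846334, sinh=2.664886; start (x,ẋ)=(-0.085300, 0.512600) → end (x,ẋ)=(0.155979, 0.570065)
phase 2: p=0.3232, T=0.491, ωT=1.526470, cosh=2.409602, sinh=2.192301; start (x,ẋ)=(0.155979, 0.570065) → end (x,ẋ)=(0.322255, 0.233909)

1 0.5490 0.1560 0.5701
2 1.0400 0.3223 0.2339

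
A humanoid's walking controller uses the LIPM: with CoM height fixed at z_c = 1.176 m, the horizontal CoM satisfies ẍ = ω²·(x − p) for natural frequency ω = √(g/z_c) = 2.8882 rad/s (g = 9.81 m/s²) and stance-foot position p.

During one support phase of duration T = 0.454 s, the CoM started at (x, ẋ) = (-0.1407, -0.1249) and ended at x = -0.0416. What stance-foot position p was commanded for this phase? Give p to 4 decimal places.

p = -0.3159

ωT = 2.8882·0.454 = 1.311243; cosh(ωT) = 1.990134, sinh(ωT) = 1.720649
x(T) = p + (x₀−p)·cosh(ωT) + (ẋ₀/ω)·sinh(ωT) ⇒ p·(1 − cosh) = x(T) − x₀·cosh − (ẋ₀/ω)·sinh
numerator   = -0.0416 − (-0.1407)·1.990134 − (-0.1249/2.8882)·1.720649 = 0.312821
denominator = 1 − 1.990134 = -0.990134
p = 0.312821 / -0.990134 = -0.3159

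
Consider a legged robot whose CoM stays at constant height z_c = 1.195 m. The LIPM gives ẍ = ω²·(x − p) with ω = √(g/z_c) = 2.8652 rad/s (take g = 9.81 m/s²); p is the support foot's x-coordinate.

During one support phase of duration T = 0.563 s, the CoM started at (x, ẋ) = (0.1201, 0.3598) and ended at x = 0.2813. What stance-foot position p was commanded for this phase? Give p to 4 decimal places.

p = 0.2080

ωT = 2.8652·0.563 = 1.613108; cosh(ωT) = 2.608825, sinh(ωT) = 2.409557
x(T) = p + (x₀−p)·cosh(ωT) + (ẋ₀/ω)·sinh(ωT) ⇒ p·(1 − cosh) = x(T) − x₀·cosh − (ẋ₀/ω)·sinh
numerator   = 0.2813 − (0.1201)·2.608825 − (0.3598/2.8652)·2.409557 = -0.334602
denominator = 1 − 2.608825 = -1.608825
p = -0.334602 / -1.608825 = 0.2080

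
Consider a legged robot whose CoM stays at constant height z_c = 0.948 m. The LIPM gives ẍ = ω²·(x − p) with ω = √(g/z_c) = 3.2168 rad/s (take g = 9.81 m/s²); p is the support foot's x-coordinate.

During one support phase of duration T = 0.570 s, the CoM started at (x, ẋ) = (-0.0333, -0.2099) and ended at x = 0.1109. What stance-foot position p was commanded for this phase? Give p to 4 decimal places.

ωT = 3.2168·0.570 = 1.833576; cosh(ωT) = 3.208030, sinh(ωT) = 3.048189
x(T) = p + (x₀−p)·cosh(ωT) + (ẋ₀/ω)·sinh(ωT) ⇒ p·(1 − cosh) = x(T) − x₀·cosh − (ẋ₀/ω)·sinh
numerator   = 0.1109 − (-0.0333)·3.208030 − (-0.2099/3.2168)·3.048189 = 0.416625
denominator = 1 − 3.208030 = -2.208030
p = 0.416625 / -2.208030 = -0.1887

p = -0.1887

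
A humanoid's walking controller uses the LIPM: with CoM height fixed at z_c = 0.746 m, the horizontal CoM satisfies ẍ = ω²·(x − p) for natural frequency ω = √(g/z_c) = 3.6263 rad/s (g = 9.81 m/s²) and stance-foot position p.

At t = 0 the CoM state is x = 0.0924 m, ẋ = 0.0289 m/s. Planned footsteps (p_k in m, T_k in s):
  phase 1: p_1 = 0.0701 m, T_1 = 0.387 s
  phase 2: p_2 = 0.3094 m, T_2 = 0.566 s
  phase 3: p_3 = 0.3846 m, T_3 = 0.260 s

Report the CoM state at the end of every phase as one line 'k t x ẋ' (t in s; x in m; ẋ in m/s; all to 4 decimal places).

1 0.3870 0.1334 0.2169
2 0.9530 -0.1579 -1.5849
3 1.2130 -0.8934 -4.4853

phase 1: p=0.0701, T=0.387, ωT=1.403378, cosh=2.157344, sinh=1.911578; start (x,ẋ)=(0.092400, 0.028900) → end (x,ẋ)=(0.133443, 0.216930)
phase 2: p=0.3094, T=0.566, ωT=2.052486, cosh=3.957825, sinh=3.829410; start (x,ẋ)=(0.133443, 0.216930) → end (x,ẋ)=(-0.157926, -1.584869)
phase 3: p=0.3846, T=0.260, ωT=0.942838, cosh=1.478389, sinh=1.088868; start (x,ẋ)=(-0.157926, -1.584869) → end (x,ẋ)=(-0.893353, -4.485251)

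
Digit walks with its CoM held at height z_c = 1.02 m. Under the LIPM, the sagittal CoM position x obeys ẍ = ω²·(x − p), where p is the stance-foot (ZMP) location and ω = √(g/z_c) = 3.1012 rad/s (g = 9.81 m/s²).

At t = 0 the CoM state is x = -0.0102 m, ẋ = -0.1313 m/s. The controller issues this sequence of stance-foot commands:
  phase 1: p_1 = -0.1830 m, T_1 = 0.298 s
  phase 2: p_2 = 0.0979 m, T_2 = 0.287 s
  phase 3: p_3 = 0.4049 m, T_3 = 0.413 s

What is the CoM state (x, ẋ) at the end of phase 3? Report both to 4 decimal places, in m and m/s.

x = 0.0082, ẋ = -0.8965

phase 1: p=-0.1830, T=0.298, ωT=0.924158, cosh=1.458305, sinh=1.061440; start (x,ẋ)=(-0.010200, -0.131300) → end (x,ẋ)=(0.024055, 0.377337)
phase 2: p=0.0979, T=0.287, ωT=0.890044, cosh=1.422938, sinh=1.012300; start (x,ẋ)=(0.024055, 0.377337) → end (x,ẋ)=(0.115995, 0.305103)
phase 3: p=0.4049, T=0.413, ωT=1.280796, cosh=1.938659, sinh=1.660843; start (x,ẋ)=(0.115995, 0.305103) → end (x,ẋ)=(0.008209, -0.896547)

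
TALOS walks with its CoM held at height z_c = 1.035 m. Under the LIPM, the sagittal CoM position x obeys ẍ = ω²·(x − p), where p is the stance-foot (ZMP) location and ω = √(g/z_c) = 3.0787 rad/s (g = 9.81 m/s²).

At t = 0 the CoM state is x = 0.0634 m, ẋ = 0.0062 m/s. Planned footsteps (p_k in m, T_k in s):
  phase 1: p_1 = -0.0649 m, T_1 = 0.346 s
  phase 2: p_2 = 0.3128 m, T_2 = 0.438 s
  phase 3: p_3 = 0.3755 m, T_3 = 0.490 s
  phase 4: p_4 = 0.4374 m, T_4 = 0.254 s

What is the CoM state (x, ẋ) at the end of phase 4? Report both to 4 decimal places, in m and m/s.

phase 1: p=-0.0649, T=0.346, ωT=1.065230, cosh=1.623078, sinh=1.278429; start (x,ẋ)=(0.063400, 0.006200) → end (x,ẋ)=(0.145915, 0.515039)
phase 2: p=0.3128, T=0.438, ωT=1.348471, cosh=2.055584, sinh=1.795947; start (x,ẋ)=(0.145915, 0.515039) → end (x,ẋ)=(0.270201, 0.135971)
phase 3: p=0.3755, T=0.490, ωT=1.508563, cosh=2.370729, sinh=2.149501; start (x,ẋ)=(0.270201, 0.135971) → end (x,ẋ)=(0.220796, -0.374487)
phase 4: p=0.4374, T=0.254, ωT=0.781990, cosh=1.321656, sinh=0.864161; start (x,ẋ)=(0.220796, -0.374487) → end (x,ẋ)=(0.046010, -1.071215)

x = 0.0460, ẋ = -1.0712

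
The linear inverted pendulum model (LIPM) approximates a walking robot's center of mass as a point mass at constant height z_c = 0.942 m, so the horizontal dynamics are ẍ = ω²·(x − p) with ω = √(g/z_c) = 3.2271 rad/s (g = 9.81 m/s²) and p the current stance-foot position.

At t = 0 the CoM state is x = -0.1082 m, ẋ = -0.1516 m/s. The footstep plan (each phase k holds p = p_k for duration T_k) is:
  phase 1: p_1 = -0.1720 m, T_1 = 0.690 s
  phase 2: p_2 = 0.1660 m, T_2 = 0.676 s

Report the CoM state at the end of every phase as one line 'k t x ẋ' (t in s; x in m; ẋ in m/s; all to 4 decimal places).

1 0.6900 -0.0881 0.2323
2 1.3660 -0.6589 -2.5434

phase 1: p=-0.1720, T=0.690, ωT=2.226699, cosh=4.688551, sinh=4.580667; start (x,ẋ)=(-0.108200, -0.151600) → end (x,ẋ)=(-0.088057, 0.232325)
phase 2: p=0.1660, T=0.676, ωT=2.181520, cosh=4.486315, sinh=4.373445; start (x,ẋ)=(-0.088057, 0.232325) → end (x,ẋ)=(-0.658929, -2.543366)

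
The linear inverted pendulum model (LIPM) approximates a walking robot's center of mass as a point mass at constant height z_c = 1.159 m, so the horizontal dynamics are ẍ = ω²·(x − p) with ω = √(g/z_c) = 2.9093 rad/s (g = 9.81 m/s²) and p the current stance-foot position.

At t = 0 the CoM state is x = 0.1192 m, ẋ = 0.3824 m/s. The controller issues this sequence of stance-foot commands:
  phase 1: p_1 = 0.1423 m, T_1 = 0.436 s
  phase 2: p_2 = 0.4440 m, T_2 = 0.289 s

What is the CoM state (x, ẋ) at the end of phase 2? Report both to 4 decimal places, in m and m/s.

x = 0.4663, ẋ = 0.4981

phase 1: p=0.1423, T=0.436, ωT=1.268455, cosh=1.918310, sinh=1.637044; start (x,ẋ)=(0.119200, 0.382400) → end (x,ẋ)=(0.313161, 0.623545)
phase 2: p=0.4440, T=0.289, ωT=0.840788, cosh=1.374781, sinh=0.943411; start (x,ẋ)=(0.313161, 0.623545) → end (x,ẋ)=(0.466324, 0.498128)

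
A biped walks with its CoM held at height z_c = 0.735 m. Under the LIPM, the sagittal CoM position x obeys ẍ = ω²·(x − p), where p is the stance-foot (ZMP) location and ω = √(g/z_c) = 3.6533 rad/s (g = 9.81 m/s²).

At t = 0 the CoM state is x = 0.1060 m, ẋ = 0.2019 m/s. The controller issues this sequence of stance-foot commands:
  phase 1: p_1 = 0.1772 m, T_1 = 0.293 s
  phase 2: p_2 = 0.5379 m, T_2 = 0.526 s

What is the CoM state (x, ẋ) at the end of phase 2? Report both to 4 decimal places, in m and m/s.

x = -0.8826, ẋ = -4.9735

phase 1: p=0.1772, T=0.293, ωT=1.070417, cosh=1.629730, sinh=1.286865; start (x,ẋ)=(0.106000, 0.201900) → end (x,ẋ)=(0.132282, -0.005690)
phase 2: p=0.5379, T=0.526, ωT=1.921636, cosh=3.489246, sinh=3.342879; start (x,ẋ)=(0.132282, -0.005690) → end (x,ẋ)=(-0.882608, -4.973482)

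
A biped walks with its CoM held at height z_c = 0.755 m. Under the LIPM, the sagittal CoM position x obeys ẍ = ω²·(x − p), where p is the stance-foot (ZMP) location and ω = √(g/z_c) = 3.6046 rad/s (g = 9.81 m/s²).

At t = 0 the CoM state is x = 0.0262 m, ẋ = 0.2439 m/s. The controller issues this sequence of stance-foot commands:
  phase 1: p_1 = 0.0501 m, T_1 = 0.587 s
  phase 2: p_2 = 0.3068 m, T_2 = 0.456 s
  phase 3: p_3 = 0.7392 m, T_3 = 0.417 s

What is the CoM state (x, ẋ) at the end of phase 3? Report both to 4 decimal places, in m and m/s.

x = 0.9510, ẋ = 1.1517

phase 1: p=0.0501, T=0.587, ωT=2.115900, cosh=4.208788, sinh=4.088263; start (x,ẋ)=(0.026200, 0.243900) → end (x,ẋ)=(0.226136, 0.674320)
phase 2: p=0.3068, T=0.456, ωT=1.643698, cosh=2.683765, sinh=2.490501; start (x,ẋ)=(0.226136, 0.674320) → end (x,ẋ)=(0.556221, 1.085577)
phase 3: p=0.7392, T=0.417, ωT=1.503118, cosh=2.359061, sinh=2.136625; start (x,ẋ)=(0.556221, 1.085577) → end (x,ẋ)=(0.951016, 1.151695)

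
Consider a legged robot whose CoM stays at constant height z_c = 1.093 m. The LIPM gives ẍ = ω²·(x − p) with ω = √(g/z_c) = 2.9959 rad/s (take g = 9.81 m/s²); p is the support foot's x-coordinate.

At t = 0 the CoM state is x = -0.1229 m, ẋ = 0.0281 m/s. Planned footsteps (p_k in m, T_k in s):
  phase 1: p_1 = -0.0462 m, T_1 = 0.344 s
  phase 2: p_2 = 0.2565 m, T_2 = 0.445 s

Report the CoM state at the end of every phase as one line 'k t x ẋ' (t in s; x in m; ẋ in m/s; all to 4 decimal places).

1 0.3440 -0.1559 -0.2366
2 0.7890 -0.7194 -2.6603

phase 1: p=-0.0462, T=0.344, ωT=1.030590, cosh=1.579757, sinh=1.222961; start (x,ẋ)=(-0.122900, 0.028100) → end (x,ẋ)=(-0.155897, -0.236627)
phase 2: p=0.2565, T=0.445, ωT=1.333175, cosh=2.028354, sinh=1.764715; start (x,ẋ)=(-0.155897, -0.236627) → end (x,ẋ)=(-0.719370, -2.660268)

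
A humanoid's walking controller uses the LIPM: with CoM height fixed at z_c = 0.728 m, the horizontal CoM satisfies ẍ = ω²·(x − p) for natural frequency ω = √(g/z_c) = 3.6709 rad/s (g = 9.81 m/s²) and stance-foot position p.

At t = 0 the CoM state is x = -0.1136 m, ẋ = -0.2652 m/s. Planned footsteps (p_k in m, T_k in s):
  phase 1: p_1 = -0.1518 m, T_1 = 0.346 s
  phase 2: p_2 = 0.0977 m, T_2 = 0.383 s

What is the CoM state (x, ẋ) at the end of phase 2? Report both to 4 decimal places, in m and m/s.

x = -0.6853, ẋ = -2.6776

phase 1: p=-0.1518, T=0.346, ωT=1.270131, cosh=1.921058, sinh=1.640263; start (x,ẋ)=(-0.113600, -0.265200) → end (x,ẋ)=(-0.196915, -0.279453)
phase 2: p=0.0977, T=0.383, ωT=1.405955, cosh=2.162276, sinh=1.917143; start (x,ẋ)=(-0.196915, -0.279453) → end (x,ẋ)=(-0.685284, -2.677646)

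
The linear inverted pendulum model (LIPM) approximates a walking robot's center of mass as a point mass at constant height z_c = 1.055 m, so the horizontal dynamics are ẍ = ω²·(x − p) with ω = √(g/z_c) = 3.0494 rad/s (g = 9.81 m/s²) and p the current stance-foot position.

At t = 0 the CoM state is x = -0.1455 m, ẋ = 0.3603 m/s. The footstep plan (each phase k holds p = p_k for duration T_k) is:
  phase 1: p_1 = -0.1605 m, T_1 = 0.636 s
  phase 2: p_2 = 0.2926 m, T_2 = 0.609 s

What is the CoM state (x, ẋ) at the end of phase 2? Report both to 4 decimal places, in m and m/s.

phase 1: p=-0.1605, T=0.636, ωT=1.939418, cosh=3.549246, sinh=3.405459; start (x,ẋ)=(-0.145500, 0.360300) → end (x,ẋ)=(0.295109, 1.434563)
phase 2: p=0.2926, T=0.609, ωT=1.857085, cosh=3.280582, sinh=3.124455; start (x,ẋ)=(0.295109, 1.434563) → end (x,ẋ)=(1.770701, 4.730101)

x = 1.7707, ẋ = 4.7301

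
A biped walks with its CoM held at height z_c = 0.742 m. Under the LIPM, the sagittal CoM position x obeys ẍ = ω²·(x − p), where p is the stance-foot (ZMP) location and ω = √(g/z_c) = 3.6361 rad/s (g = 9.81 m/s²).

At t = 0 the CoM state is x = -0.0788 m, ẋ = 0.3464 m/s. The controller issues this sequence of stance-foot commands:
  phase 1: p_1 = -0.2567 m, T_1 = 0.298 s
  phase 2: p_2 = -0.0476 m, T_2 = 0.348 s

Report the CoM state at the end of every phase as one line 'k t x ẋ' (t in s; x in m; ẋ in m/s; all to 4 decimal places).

phase 1: p=-0.2567, T=0.298, ωT=1.083558, cosh=1.646782, sinh=1.308393; start (x,ẋ)=(-0.078800, 0.346400) → end (x,ẋ)=(0.160909, 1.416795)
phase 2: p=-0.0476, T=0.348, ωT=1.265363, cosh=1.913258, sinh=1.631121; start (x,ẋ)=(0.160909, 1.416795) → end (x,ẋ)=(0.986893, 3.947344)

1 0.2980 0.1609 1.4168
2 0.6460 0.9869 3.9473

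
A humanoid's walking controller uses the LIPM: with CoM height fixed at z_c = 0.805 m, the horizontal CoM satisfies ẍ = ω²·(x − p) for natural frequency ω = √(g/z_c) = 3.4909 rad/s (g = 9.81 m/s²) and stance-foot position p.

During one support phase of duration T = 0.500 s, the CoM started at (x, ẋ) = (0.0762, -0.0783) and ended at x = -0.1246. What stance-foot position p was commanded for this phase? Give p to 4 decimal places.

ωT = 3.4909·0.500 = 1.745450; cosh(ωT) = 2.951523, sinh(ωT) = 2.776956
x(T) = p + (x₀−p)·cosh(ωT) + (ẋ₀/ω)·sinh(ωT) ⇒ p·(1 − cosh) = x(T) − x₀·cosh − (ẋ₀/ω)·sinh
numerator   = -0.1246 − (0.0762)·2.951523 − (-0.0783/3.4909)·2.776956 = -0.287220
denominator = 1 − 2.951523 = -1.951523
p = -0.287220 / -1.951523 = 0.1472

p = 0.1472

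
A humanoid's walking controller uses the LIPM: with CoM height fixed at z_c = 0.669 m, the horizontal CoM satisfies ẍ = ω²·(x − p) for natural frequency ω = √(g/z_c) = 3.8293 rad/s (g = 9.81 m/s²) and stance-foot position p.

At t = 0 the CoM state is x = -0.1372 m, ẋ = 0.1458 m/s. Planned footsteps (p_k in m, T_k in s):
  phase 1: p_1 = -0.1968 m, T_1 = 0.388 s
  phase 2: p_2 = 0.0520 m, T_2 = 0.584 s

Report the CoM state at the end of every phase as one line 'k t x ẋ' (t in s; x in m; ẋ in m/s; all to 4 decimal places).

1 0.3880 0.0214 0.8170
2 0.9720 0.8942 3.3248

phase 1: p=-0.1968, T=0.388, ωT=1.485768, cosh=2.322344, sinh=2.096015; start (x,ẋ)=(-0.137200, 0.145800) → end (x,ẋ)=(0.021417, 0.816964)
phase 2: p=0.0520, T=0.584, ωT=2.236311, cosh=4.732798, sinh=4.625947; start (x,ẋ)=(0.021417, 0.816964) → end (x,ẋ)=(0.894182, 3.324775)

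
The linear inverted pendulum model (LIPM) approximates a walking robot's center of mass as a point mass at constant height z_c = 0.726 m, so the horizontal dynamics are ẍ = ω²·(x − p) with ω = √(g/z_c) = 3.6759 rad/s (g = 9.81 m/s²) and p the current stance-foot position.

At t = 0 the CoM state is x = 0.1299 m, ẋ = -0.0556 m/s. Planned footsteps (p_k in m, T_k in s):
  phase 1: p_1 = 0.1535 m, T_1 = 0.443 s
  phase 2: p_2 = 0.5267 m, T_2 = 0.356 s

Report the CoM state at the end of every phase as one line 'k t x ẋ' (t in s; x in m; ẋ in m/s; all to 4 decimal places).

phase 1: p=0.1535, T=0.443, ωT=1.628424, cosh=2.646037, sinh=2.449799; start (x,ẋ)=(0.129900, -0.055600) → end (x,ẋ)=(0.053999, -0.359643)
phase 2: p=0.5267, T=0.356, ωT=1.308620, cosh=1.985628, sinh=1.715436; start (x,ẋ)=(0.053999, -0.359643) → end (x,ẋ)=(-0.579743, -3.694861)

1 0.4430 0.0540 -0.3596
2 0.7990 -0.5797 -3.6949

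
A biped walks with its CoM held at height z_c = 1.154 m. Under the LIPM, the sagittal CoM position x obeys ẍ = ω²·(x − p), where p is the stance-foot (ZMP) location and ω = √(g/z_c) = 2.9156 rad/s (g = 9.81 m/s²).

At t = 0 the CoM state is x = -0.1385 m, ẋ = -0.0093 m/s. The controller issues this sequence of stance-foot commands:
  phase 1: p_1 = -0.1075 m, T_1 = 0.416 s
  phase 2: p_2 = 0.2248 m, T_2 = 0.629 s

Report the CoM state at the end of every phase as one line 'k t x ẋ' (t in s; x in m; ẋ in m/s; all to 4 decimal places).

phase 1: p=-0.1075, T=0.416, ωT=1.212890, cosh=1.830263, sinh=1.532926; start (x,ẋ)=(-0.138500, -0.009300) → end (x,ẋ)=(-0.169128, -0.155573)
phase 2: p=0.2248, T=0.629, ωT=1.833912, cosh=3.209056, sinh=3.049268; start (x,ẋ)=(-0.169128, -0.155573) → end (x,ẋ)=(-1.202041, -4.001436)

1 0.4160 -0.1691 -0.1556
2 1.0450 -1.2020 -4.0014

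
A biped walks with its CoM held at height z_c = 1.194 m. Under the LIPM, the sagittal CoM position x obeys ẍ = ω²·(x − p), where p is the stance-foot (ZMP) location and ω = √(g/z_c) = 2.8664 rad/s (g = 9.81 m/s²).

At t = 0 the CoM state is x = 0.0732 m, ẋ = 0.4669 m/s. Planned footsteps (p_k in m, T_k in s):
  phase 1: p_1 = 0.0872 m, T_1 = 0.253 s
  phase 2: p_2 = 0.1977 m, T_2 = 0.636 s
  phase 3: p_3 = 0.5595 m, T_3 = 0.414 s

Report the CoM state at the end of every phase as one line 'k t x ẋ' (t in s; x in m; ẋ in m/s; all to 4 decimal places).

phase 1: p=0.0872, T=0.253, ωT=0.725199, cosh=1.274685, sinh=0.790457; start (x,ẋ)=(0.073200, 0.466900) → end (x,ẋ)=(0.198110, 0.563430)
phase 2: p=0.1977, T=0.636, ωT=1.823030, cosh=3.176063, sinh=3.014527; start (x,ẋ)=(0.198110, 0.563430) → end (x,ẋ)=(0.791548, 1.793029)
phase 3: p=0.5595, T=0.414, ωT=1.186690, cosh=1.790724, sinh=1.485494; start (x,ẋ)=(0.791548, 1.793029) → end (x,ẋ)=(1.904260, 4.198885)

1 0.2530 0.1981 0.5634
2 0.8890 0.7915 1.7930
3 1.3030 1.9043 4.1989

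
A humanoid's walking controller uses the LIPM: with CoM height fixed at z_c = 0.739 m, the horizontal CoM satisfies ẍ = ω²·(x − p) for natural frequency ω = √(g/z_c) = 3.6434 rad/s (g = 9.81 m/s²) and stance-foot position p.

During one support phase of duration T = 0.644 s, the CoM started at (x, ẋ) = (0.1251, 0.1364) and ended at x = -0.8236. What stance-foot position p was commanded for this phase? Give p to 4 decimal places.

p = 0.3926

ωT = 3.6434·0.644 = 2.346350; cosh(ωT) = 5.271540, sinh(ωT) = 5.175823
x(T) = p + (x₀−p)·cosh(ωT) + (ẋ₀/ω)·sinh(ωT) ⇒ p·(1 − cosh) = x(T) − x₀·cosh − (ẋ₀/ω)·sinh
numerator   = -0.8236 − (0.1251)·5.271540 − (0.1364/3.6434)·5.175823 = -1.676840
denominator = 1 − 5.271540 = -4.271540
p = -1.676840 / -4.271540 = 0.3926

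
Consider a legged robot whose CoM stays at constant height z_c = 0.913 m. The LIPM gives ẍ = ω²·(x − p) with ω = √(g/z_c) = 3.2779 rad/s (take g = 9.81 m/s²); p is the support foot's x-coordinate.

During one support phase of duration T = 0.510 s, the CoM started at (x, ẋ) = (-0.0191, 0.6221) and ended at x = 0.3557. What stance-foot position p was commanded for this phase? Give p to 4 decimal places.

p = 0.0449

ωT = 3.2779·0.510 = 1.671729; cosh(ωT) = 2.754641, sinh(ωT) = 2.566719
x(T) = p + (x₀−p)·cosh(ωT) + (ẋ₀/ω)·sinh(ωT) ⇒ p·(1 − cosh) = x(T) − x₀·cosh − (ẋ₀/ω)·sinh
numerator   = 0.3557 − (-0.0191)·2.754641 − (0.6221/3.2779)·2.566719 = -0.078814
denominator = 1 − 2.754641 = -1.754641
p = -0.078814 / -1.754641 = 0.0449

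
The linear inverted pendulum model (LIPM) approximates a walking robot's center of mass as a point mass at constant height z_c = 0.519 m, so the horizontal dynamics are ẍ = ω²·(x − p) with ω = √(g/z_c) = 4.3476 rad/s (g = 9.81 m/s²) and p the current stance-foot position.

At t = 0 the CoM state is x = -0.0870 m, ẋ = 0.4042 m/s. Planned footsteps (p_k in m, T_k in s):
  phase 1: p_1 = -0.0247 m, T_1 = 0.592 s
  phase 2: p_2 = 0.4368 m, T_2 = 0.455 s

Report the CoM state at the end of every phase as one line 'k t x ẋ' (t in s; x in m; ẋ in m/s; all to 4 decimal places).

1 0.5920 0.1705 0.9002
2 1.0470 0.1899 -0.7887

phase 1: p=-0.0247, T=0.592, ωT=2.573779, cosh=6.595772, sinh=6.519525; start (x,ẋ)=(-0.087000, 0.404200) → end (x,ẋ)=(0.170509, 0.900162)
phase 2: p=0.4368, T=0.455, ωT=1.978158, cosh=3.683869, sinh=3.545545; start (x,ẋ)=(0.170509, 0.900162) → end (x,ẋ)=(0.189917, -0.788693)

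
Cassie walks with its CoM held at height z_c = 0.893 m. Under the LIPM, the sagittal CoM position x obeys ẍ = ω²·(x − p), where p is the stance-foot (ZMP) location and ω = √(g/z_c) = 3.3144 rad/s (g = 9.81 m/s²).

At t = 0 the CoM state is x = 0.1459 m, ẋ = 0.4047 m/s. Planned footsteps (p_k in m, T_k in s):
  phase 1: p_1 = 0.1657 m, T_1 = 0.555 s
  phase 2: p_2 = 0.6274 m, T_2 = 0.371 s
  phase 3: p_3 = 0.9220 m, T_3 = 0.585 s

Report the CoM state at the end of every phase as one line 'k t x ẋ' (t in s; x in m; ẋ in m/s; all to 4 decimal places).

1 0.5550 0.4763 1.1043
2 0.9260 0.8680 1.2669
3 1.5110 2.0316 3.8858

phase 1: p=0.1657, T=0.555, ωT=1.839492, cosh=3.226119, sinh=3.067221; start (x,ẋ)=(0.145900, 0.404700) → end (x,ẋ)=(0.476341, 1.104324)
phase 2: p=0.6274, T=0.371, ωT=1.229642, cosh=1.856202, sinh=1.563805; start (x,ẋ)=(0.476341, 1.104324) → end (x,ẋ)=(0.868048, 1.266900)
phase 3: p=0.9220, T=0.585, ωT=1.938924, cosh=3.547563, sinh=3.403704; start (x,ẋ)=(0.868048, 1.266900) → end (x,ẋ)=(2.031639, 3.885765)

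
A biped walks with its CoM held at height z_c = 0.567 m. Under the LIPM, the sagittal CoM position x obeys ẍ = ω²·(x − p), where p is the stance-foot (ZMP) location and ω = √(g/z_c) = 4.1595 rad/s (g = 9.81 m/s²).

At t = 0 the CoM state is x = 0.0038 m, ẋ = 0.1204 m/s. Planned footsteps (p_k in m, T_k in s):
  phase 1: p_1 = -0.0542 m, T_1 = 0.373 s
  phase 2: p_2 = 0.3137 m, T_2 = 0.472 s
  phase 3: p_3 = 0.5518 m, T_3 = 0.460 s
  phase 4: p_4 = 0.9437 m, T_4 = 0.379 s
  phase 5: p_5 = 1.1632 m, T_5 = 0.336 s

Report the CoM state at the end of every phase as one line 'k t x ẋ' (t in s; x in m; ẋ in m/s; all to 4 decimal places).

1 0.3730 0.1540 0.8404
2 0.8450 0.4391 0.7330
3 1.3050 0.7459 0.9846
4 1.6840 0.9929 0.5782
5 2.0200 1.0617 -0.1042

phase 1: p=-0.0542, T=0.373, ωT=1.551494, cosh=2.465222, sinh=2.253290; start (x,ẋ)=(0.003800, 0.120400) → end (x,ẋ)=(0.154006, 0.840421)
phase 2: p=0.3137, T=0.472, ωT=1.963284, cosh=3.631538, sinh=3.491141; start (x,ẋ)=(0.154006, 0.840421) → end (x,ẋ)=(0.439146, 0.733043)
phase 3: p=0.5518, T=0.460, ωT=1.913370, cosh=3.461734, sinh=3.314151; start (x,ẋ)=(0.439146, 0.733043) → end (x,ẋ)=(0.745885, 0.984637)
phase 4: p=0.9437, T=0.379, ωT=1.576451, cosh=2.522231, sinh=2.315523; start (x,ẋ)=(0.745885, 0.984637) → end (x,ẋ)=(0.992897, 0.578248)
phase 5: p=1.1632, T=0.336, ωT=1.397592, cosh=2.146319, sinh=1.899128; start (x,ẋ)=(0.992897, 0.578248) → end (x,ẋ)=(1.061690, -0.104188)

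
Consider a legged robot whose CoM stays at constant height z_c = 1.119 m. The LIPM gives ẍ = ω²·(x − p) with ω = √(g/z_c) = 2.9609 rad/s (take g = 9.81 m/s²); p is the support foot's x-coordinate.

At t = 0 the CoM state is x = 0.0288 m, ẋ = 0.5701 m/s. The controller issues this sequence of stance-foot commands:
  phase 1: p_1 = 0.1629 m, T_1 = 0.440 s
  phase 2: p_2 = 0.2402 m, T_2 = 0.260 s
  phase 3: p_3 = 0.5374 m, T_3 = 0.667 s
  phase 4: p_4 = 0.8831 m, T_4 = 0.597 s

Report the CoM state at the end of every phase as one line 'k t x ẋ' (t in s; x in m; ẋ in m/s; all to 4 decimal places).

phase 1: p=0.1629, T=0.440, ωT=1.302796, cosh=1.975671, sinh=1.703900; start (x,ẋ)=(0.028800, 0.570100) → end (x,ẋ)=(0.226036, 0.449785)
phase 2: p=0.2402, T=0.260, ωT=0.769834, cosh=1.311249, sinh=0.848159; start (x,ẋ)=(0.226036, 0.449785) → end (x,ẋ)=(0.350470, 0.554210)
phase 3: p=0.5374, T=0.667, ωT=1.974920, cosh=3.672409, sinh=3.533636; start (x,ẋ)=(0.350470, 0.554210) → end (x,ẋ)=(0.512330, 0.079487)
phase 4: p=0.8831, T=0.597, ωT=1.767657, cosh=3.013924, sinh=2.843192; start (x,ẋ)=(0.512330, 0.079487) → end (x,ẋ)=(-0.158046, -2.881726)

1 0.4400 0.2260 0.4498
2 0.7000 0.3505 0.5542
3 1.3670 0.5123 0.0795
4 1.9640 -0.1580 -2.8817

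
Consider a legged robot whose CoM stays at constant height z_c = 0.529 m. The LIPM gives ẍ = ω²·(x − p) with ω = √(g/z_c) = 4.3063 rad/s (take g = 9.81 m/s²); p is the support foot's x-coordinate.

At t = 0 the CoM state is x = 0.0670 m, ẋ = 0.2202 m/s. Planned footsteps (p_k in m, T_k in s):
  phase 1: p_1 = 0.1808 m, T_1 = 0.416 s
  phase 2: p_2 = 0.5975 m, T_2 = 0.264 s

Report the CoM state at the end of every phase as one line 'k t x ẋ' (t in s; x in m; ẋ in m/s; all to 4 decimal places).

1 0.4160 -0.0209 -0.7501
2 0.6800 -0.7090 -5.0123

phase 1: p=0.1808, T=0.416, ωT=1.791421, cosh=3.082346, sinh=2.915623; start (x,ẋ)=(0.067000, 0.220200) → end (x,ẋ)=(-0.020882, -0.750089)
phase 2: p=0.5975, T=0.264, ωT=1.136863, cosh=1.718900, sinh=1.398076; start (x,ẋ)=(-0.020882, -0.750089) → end (x,ẋ)=(-0.708960, -5.012319)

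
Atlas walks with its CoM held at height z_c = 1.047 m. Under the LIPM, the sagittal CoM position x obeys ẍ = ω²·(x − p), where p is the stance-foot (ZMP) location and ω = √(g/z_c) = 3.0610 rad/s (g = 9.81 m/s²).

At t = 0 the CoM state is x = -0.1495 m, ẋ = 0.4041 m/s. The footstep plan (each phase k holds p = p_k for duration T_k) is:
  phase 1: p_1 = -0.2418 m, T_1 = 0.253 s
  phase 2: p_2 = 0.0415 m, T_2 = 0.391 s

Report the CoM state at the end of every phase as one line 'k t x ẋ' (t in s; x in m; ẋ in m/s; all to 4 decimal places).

1 0.2530 -0.0076 0.7728
2 0.6440 0.3324 1.1694

phase 1: p=-0.2418, T=0.253, ωT=0.774433, cosh=1.315163, sinh=0.854198; start (x,ẋ)=(-0.149500, 0.404100) → end (x,ẋ)=(-0.007643, 0.772794)
phase 2: p=0.0415, T=0.391, ωT=1.196851, cosh=1.805911, sinh=1.503767; start (x,ẋ)=(-0.007643, 0.772794) → end (x,ẋ)=(0.332400, 1.169392)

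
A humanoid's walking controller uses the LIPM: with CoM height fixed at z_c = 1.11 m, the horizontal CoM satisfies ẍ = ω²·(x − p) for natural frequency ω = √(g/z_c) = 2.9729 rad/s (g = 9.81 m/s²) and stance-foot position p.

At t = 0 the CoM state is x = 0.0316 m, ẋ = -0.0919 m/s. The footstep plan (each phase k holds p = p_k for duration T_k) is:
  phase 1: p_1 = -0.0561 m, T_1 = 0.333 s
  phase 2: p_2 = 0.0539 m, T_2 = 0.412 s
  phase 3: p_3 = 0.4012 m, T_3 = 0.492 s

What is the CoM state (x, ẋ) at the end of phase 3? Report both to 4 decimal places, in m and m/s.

x = -0.0763, ẋ = -1.1672

phase 1: p=-0.0561, T=0.333, ωT=0.989976, cosh=1.531377, sinh=1.159792; start (x,ẋ)=(0.031600, -0.091900) → end (x,ẋ)=(0.042350, 0.161651)
phase 2: p=0.0539, T=0.412, ωT=1.224835, cosh=1.848705, sinh=1.554899; start (x,ẋ)=(0.042350, 0.161651) → end (x,ẋ)=(0.117094, 0.245453)
phase 3: p=0.4012, T=0.492, ωT=1.462667, cosh=2.274538, sinh=2.042920; start (x,ẋ)=(0.117094, 0.245453) → end (x,ẋ)=(-0.076338, -1.167194)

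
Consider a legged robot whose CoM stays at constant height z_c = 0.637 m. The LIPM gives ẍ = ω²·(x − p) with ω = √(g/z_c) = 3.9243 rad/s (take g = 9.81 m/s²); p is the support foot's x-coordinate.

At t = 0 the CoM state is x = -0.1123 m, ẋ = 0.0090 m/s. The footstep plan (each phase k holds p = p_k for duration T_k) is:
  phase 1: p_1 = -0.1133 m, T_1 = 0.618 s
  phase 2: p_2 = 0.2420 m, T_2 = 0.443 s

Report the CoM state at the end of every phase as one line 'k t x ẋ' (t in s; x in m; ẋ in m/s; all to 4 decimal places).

1 0.6180 -0.0947 0.0733
2 1.0610 -0.6939 -3.4277

phase 1: p=-0.1133, T=0.618, ωT=2.425217, cosh=5.696573, sinh=5.608114; start (x,ẋ)=(-0.112300, 0.009000) → end (x,ẋ)=(-0.094742, 0.073277)
phase 2: p=0.2420, T=0.443, ωT=1.738465, cosh=2.932197, sinh=2.756407; start (x,ẋ)=(-0.094742, 0.073277) → end (x,ẋ)=(-0.693924, -3.427662)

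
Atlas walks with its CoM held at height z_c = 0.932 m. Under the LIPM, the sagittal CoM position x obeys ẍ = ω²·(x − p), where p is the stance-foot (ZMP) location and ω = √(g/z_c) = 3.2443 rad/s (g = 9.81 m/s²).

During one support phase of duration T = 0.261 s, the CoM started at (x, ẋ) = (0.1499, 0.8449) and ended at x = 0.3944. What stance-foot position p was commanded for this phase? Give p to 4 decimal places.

ωT = 3.2443·0.261 = 0.846762; cosh(ωT) = 1.380443, sinh(ωT) = 0.951642
x(T) = p + (x₀−p)·cosh(ωT) + (ẋ₀/ω)·sinh(ωT) ⇒ p·(1 − cosh) = x(T) − x₀·cosh − (ẋ₀/ω)·sinh
numerator   = 0.3944 − (0.1499)·1.380443 − (0.8449/3.2443)·0.951642 = -0.060361
denominator = 1 − 1.380443 = -0.380443
p = -0.060361 / -0.380443 = 0.1587

p = 0.1587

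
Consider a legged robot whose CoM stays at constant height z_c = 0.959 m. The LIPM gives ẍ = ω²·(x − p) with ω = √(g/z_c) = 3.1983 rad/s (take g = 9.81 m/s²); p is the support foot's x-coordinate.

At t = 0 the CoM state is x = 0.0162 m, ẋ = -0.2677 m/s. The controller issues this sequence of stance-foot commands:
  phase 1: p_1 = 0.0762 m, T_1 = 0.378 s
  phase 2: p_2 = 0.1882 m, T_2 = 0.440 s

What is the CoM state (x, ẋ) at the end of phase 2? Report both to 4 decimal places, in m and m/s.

phase 1: p=0.0762, T=0.378, ωT=1.208957, cosh=1.824249, sinh=1.525741; start (x,ẋ)=(0.016200, -0.267700) → end (x,ẋ)=(-0.160961, -0.781138)
phase 2: p=0.1882, T=0.440, ωT=1.407252, cosh=2.164765, sinh=1.919950; start (x,ẋ)=(-0.160961, -0.781138) → end (x,ẋ)=(-1.036570, -3.835028)

x = -1.0366, ẋ = -3.8350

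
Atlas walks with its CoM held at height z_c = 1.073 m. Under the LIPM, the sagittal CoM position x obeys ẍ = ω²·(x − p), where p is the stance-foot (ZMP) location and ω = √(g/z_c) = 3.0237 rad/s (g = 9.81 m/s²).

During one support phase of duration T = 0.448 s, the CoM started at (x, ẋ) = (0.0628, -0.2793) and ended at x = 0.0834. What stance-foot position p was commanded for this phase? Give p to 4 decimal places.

p = -0.1131

ωT = 3.0237·0.448 = 1.354618; cosh(ωT) = 2.066662, sinh(ωT) = 1.808616
x(T) = p + (x₀−p)·cosh(ωT) + (ẋ₀/ω)·sinh(ωT) ⇒ p·(1 − cosh) = x(T) − x₀·cosh − (ẋ₀/ω)·sinh
numerator   = 0.0834 − (0.0628)·2.066662 − (-0.2793/3.0237)·1.808616 = 0.120676
denominator = 1 − 2.066662 = -1.066662
p = 0.120676 / -1.066662 = -0.1131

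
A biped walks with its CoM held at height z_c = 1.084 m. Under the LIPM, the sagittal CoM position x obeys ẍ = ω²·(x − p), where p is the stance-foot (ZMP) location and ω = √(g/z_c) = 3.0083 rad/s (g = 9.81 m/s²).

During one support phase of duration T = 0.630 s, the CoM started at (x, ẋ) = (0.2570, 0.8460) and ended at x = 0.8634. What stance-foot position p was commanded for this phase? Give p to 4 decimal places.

p = 0.3853

ωT = 3.0083·0.630 = 1.895229; cosh(ωT) = 3.402178, sinh(ωT) = 3.251894
x(T) = p + (x₀−p)·cosh(ωT) + (ẋ₀/ω)·sinh(ωT) ⇒ p·(1 − cosh) = x(T) − x₀·cosh − (ẋ₀/ω)·sinh
numerator   = 0.8634 − (0.2570)·3.402178 − (0.8460/3.0083)·3.251894 = -0.925464
denominator = 1 − 3.402178 = -2.402178
p = -0.925464 / -2.402178 = 0.3853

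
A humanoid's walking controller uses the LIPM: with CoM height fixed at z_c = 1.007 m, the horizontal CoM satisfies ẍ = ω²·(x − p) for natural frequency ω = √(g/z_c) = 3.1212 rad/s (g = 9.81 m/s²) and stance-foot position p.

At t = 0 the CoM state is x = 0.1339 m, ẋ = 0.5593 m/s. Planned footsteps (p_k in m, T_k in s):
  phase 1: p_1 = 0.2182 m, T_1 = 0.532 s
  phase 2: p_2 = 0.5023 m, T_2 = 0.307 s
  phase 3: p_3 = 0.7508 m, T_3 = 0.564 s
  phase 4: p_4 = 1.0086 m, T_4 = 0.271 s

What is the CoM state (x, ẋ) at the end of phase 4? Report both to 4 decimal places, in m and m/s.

x = 2.7563, ẋ = 5.8871

phase 1: p=0.2182, T=0.532, ωT=1.660478, cosh=2.725938, sinh=2.535890; start (x,ẋ)=(0.133900, 0.559300) → end (x,ẋ)=(0.442819, 0.857381)
phase 2: p=0.5023, T=0.307, ωT=0.958208, cosh=1.495301, sinh=1.111721; start (x,ẋ)=(0.442819, 0.857381) → end (x,ẋ)=(0.718744, 1.075650)
phase 3: p=0.7508, T=0.564, ωT=1.760357, cosh=2.993248, sinh=2.821264; start (x,ẋ)=(0.718744, 1.075650) → end (x,ẋ)=(1.627132, 2.937410)
phase 4: p=1.0086, T=0.271, ωT=0.845845, cosh=1.379570, sinh=0.950376; start (x,ẋ)=(1.627132, 2.937410) → end (x,ẋ)=(2.756322, 5.887124)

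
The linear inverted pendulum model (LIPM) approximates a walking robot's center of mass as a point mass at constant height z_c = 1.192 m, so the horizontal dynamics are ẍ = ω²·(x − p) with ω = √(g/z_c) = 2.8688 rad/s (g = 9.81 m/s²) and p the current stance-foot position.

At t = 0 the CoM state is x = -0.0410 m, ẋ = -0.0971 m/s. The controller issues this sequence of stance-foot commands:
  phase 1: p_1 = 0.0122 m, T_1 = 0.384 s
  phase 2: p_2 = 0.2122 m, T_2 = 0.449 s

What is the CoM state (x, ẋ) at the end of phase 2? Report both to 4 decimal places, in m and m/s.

phase 1: p=0.0122, T=0.384, ωT=1.101619, cosh=1.670683, sinh=1.338351; start (x,ẋ)=(-0.041000, -0.097100) → end (x,ẋ)=(-0.121979, -0.366483)
phase 2: p=0.2122, T=0.449, ωT=1.288091, cosh=1.950828, sinh=1.675031; start (x,ẋ)=(-0.121979, -0.366483) → end (x,ẋ)=(-0.653708, -2.320787)

x = -0.6537, ẋ = -2.3208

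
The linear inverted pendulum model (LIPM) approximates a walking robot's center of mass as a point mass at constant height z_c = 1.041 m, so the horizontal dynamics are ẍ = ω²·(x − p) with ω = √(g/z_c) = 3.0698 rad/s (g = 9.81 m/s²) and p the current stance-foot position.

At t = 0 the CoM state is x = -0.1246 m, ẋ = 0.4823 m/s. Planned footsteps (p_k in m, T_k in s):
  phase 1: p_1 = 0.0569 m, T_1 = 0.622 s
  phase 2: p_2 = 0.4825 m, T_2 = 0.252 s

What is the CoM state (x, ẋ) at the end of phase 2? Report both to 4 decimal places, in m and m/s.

x = -0.2669, ẋ = -1.6267

phase 1: p=0.0569, T=0.622, ωT=1.909416, cosh=3.448655, sinh=3.300488; start (x,ẋ)=(-0.124600, 0.482300) → end (x,ẋ)=(-0.050487, -0.175642)
phase 2: p=0.4825, T=0.252, ωT=0.773590, cosh=1.314443, sinh=0.853089; start (x,ẋ)=(-0.050487, -0.175642) → end (x,ẋ)=(-0.266892, -1.626666)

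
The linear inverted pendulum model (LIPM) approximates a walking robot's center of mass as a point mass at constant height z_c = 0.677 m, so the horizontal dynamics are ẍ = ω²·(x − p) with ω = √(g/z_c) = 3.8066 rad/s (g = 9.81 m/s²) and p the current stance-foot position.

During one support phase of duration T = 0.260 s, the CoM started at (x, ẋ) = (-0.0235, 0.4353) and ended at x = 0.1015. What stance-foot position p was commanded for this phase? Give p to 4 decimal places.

ωT = 3.8066·0.260 = 0.989716; cosh(ωT) = 1.531076, sinh(ωT) = 1.159394
x(T) = p + (x₀−p)·cosh(ωT) + (ẋ₀/ω)·sinh(ωT) ⇒ p·(1 − cosh) = x(T) − x₀·cosh − (ẋ₀/ω)·sinh
numerator   = 0.1015 − (-0.0235)·1.531076 − (0.4353/3.8066)·1.159394 = 0.004899
denominator = 1 − 1.531076 = -0.531076
p = 0.004899 / -0.531076 = -0.0092

p = -0.0092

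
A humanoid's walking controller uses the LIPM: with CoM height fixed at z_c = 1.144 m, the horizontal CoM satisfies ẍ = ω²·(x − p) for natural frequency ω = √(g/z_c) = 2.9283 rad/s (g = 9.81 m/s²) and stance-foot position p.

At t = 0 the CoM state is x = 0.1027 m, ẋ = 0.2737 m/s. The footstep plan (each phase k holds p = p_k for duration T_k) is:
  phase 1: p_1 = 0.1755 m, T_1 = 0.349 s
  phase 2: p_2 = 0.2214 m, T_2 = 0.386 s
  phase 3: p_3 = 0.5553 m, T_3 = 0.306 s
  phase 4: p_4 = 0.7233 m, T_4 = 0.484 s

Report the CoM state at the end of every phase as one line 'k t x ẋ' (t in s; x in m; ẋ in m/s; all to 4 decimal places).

1 0.3490 0.1743 0.1717
2 0.7350 0.2222 0.1023
3 1.0410 0.1149 -0.8497
4 1.5250 -1.1690 -5.3154

phase 1: p=0.1755, T=0.349, ωT=1.021977, cosh=1.569282, sinh=1.209400; start (x,ẋ)=(0.102700, 0.273700) → end (x,ẋ)=(0.174295, 0.171693)
phase 2: p=0.2214, T=0.386, ωT=1.130324, cosh=1.709794, sinh=1.386865; start (x,ẋ)=(0.174295, 0.171693) → end (x,ẋ)=(0.222176, 0.102260)
phase 3: p=0.5553, T=0.306, ωT=0.896060, cosh=1.429053, sinh=1.020878; start (x,ẋ)=(0.222176, 0.102260) → end (x,ẋ)=(0.114898, -0.849719)
phase 4: p=0.7233, T=0.484, ωT=1.417297, cosh=2.184161, sinh=1.941793; start (x,ẋ)=(0.114898, -0.849719) → end (x,ẋ)=(-1.169007, -5.315389)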